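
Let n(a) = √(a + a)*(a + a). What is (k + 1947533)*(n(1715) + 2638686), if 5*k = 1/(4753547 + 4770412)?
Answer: 81571566938317187632/15873265 + 445342868879964272*√70/9523959 ≈ 5.5302e+12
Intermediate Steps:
k = 1/47619795 (k = 1/(5*(4753547 + 4770412)) = (⅕)/9523959 = (⅕)*(1/9523959) = 1/47619795 ≈ 2.1000e-8)
n(a) = 2*√2*a^(3/2) (n(a) = √(2*a)*(2*a) = (√2*√a)*(2*a) = 2*√2*a^(3/2))
(k + 1947533)*(n(1715) + 2638686) = (1/47619795 + 1947533)*(2*√2*1715^(3/2) + 2638686) = 92741122215736*(2*√2*(12005*√35) + 2638686)/47619795 = 92741122215736*(24010*√70 + 2638686)/47619795 = 92741122215736*(2638686 + 24010*√70)/47619795 = 81571566938317187632/15873265 + 445342868879964272*√70/9523959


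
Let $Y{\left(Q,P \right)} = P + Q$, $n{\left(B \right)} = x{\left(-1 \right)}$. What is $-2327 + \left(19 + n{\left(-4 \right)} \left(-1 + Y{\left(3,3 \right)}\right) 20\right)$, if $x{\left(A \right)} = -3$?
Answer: $-2608$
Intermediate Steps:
$n{\left(B \right)} = -3$
$-2327 + \left(19 + n{\left(-4 \right)} \left(-1 + Y{\left(3,3 \right)}\right) 20\right) = -2327 + \left(19 + - 3 \left(-1 + \left(3 + 3\right)\right) 20\right) = -2327 + \left(19 + - 3 \left(-1 + 6\right) 20\right) = -2327 + \left(19 + \left(-3\right) 5 \cdot 20\right) = -2327 + \left(19 - 300\right) = -2327 - 281 = -2608$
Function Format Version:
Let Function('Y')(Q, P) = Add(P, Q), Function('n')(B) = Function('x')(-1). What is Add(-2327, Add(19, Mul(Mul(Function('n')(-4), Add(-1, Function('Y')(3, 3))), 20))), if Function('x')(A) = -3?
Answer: -2608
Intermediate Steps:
Function('n')(B) = -3
Add(-2327, Add(19, Mul(Mul(Function('n')(-4), Add(-1, Function('Y')(3, 3))), 20))) = Add(-2327, Add(19, Mul(Mul(-3, Add(-1, Add(3, 3))), 20))) = Add(-2327, Add(19, Mul(Mul(-3, Add(-1, 6)), 20))) = Add(-2327, Add(19, Mul(Mul(-3, 5), 20))) = Add(-2327, Add(19, Mul(-15, 20))) = Add(-2327, Add(19, -300)) = Add(-2327, -281) = -2608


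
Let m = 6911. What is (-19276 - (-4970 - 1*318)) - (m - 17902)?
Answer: -2997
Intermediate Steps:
(-19276 - (-4970 - 1*318)) - (m - 17902) = (-19276 - (-4970 - 1*318)) - (6911 - 17902) = (-19276 - (-4970 - 318)) - 1*(-10991) = (-19276 - 1*(-5288)) + 10991 = (-19276 + 5288) + 10991 = -13988 + 10991 = -2997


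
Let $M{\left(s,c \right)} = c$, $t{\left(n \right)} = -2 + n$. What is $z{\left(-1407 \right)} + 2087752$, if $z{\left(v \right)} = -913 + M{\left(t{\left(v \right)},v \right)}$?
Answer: $2085432$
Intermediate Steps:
$z{\left(v \right)} = -913 + v$
$z{\left(-1407 \right)} + 2087752 = \left(-913 - 1407\right) + 2087752 = -2320 + 2087752 = 2085432$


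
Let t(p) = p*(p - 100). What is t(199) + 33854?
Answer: 53555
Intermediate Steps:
t(p) = p*(-100 + p)
t(199) + 33854 = 199*(-100 + 199) + 33854 = 199*99 + 33854 = 19701 + 33854 = 53555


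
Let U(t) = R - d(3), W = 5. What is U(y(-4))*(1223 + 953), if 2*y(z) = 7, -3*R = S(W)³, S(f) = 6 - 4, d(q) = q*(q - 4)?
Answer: 2176/3 ≈ 725.33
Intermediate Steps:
d(q) = q*(-4 + q)
S(f) = 2
R = -8/3 (R = -⅓*2³ = -⅓*8 = -8/3 ≈ -2.6667)
y(z) = 7/2 (y(z) = (½)*7 = 7/2)
U(t) = ⅓ (U(t) = -8/3 - 3*(-4 + 3) = -8/3 - 3*(-1) = -8/3 - 1*(-3) = -8/3 + 3 = ⅓)
U(y(-4))*(1223 + 953) = (1223 + 953)/3 = (⅓)*2176 = 2176/3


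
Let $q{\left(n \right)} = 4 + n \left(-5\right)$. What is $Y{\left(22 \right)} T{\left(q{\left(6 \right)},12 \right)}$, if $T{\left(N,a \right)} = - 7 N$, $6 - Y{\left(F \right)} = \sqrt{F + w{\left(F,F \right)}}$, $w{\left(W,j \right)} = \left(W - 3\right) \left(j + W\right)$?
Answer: $1092 - 182 \sqrt{858} \approx -4239.1$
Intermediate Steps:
$w{\left(W,j \right)} = \left(-3 + W\right) \left(W + j\right)$
$q{\left(n \right)} = 4 - 5 n$
$Y{\left(F \right)} = 6 - \sqrt{- 5 F + 2 F^{2}}$ ($Y{\left(F \right)} = 6 - \sqrt{F + \left(F^{2} - 3 F - 3 F + F F\right)} = 6 - \sqrt{F + \left(F^{2} - 3 F - 3 F + F^{2}\right)} = 6 - \sqrt{F + \left(- 6 F + 2 F^{2}\right)} = 6 - \sqrt{- 5 F + 2 F^{2}}$)
$Y{\left(22 \right)} T{\left(q{\left(6 \right)},12 \right)} = \left(6 - \sqrt{22 \left(-5 + 2 \cdot 22\right)}\right) \left(- 7 \left(4 - 30\right)\right) = \left(6 - \sqrt{22 \left(-5 + 44\right)}\right) \left(- 7 \left(4 - 30\right)\right) = \left(6 - \sqrt{22 \cdot 39}\right) \left(\left(-7\right) \left(-26\right)\right) = \left(6 - \sqrt{858}\right) 182 = 1092 - 182 \sqrt{858}$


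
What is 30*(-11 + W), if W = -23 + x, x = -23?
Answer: -1710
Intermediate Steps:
W = -46 (W = -23 - 23 = -46)
30*(-11 + W) = 30*(-11 - 46) = 30*(-57) = -1710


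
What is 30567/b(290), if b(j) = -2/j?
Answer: -4432215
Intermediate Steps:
30567/b(290) = 30567/((-2/290)) = 30567/((-2*1/290)) = 30567/(-1/145) = 30567*(-145) = -4432215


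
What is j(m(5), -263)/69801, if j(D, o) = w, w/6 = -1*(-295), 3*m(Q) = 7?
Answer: 590/23267 ≈ 0.025358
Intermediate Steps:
m(Q) = 7/3 (m(Q) = (⅓)*7 = 7/3)
w = 1770 (w = 6*(-1*(-295)) = 6*295 = 1770)
j(D, o) = 1770
j(m(5), -263)/69801 = 1770/69801 = 1770*(1/69801) = 590/23267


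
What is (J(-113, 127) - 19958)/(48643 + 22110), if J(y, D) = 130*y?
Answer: -34648/70753 ≈ -0.48970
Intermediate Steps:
(J(-113, 127) - 19958)/(48643 + 22110) = (130*(-113) - 19958)/(48643 + 22110) = (-14690 - 19958)/70753 = -34648*1/70753 = -34648/70753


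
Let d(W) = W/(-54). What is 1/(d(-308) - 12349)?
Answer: -27/333269 ≈ -8.1016e-5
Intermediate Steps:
d(W) = -W/54 (d(W) = W*(-1/54) = -W/54)
1/(d(-308) - 12349) = 1/(-1/54*(-308) - 12349) = 1/(154/27 - 12349) = 1/(-333269/27) = -27/333269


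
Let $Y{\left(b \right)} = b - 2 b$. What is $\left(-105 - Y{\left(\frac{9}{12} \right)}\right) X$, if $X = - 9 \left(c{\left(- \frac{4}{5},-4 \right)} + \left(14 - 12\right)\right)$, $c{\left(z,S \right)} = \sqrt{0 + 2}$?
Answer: $\frac{3753}{2} + \frac{3753 \sqrt{2}}{4} \approx 3203.4$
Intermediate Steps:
$Y{\left(b \right)} = - b$
$c{\left(z,S \right)} = \sqrt{2}$
$X = -18 - 9 \sqrt{2}$ ($X = - 9 \left(\sqrt{2} + \left(14 - 12\right)\right) = - 9 \left(\sqrt{2} + 2\right) = - 9 \left(2 + \sqrt{2}\right) = -18 - 9 \sqrt{2} \approx -30.728$)
$\left(-105 - Y{\left(\frac{9}{12} \right)}\right) X = \left(-105 - - \frac{9}{12}\right) \left(-18 - 9 \sqrt{2}\right) = \left(-105 - \left(-1\right) \frac{3}{4}\right) \left(-18 - 9 \sqrt{2}\right) = \left(-105 - - \frac{3}{4}\right) \left(-18 - 9 \sqrt{2}\right) = \left(-105 + \frac{3}{4}\right) \left(-18 - 9 \sqrt{2}\right) = - \frac{417 \left(-18 - 9 \sqrt{2}\right)}{4} = \frac{3753}{2} + \frac{3753 \sqrt{2}}{4}$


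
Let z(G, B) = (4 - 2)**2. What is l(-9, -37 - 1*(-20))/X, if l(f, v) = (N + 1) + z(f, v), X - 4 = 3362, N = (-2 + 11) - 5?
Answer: 1/374 ≈ 0.0026738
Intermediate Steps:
z(G, B) = 4 (z(G, B) = 2**2 = 4)
N = 4 (N = 9 - 5 = 4)
X = 3366 (X = 4 + 3362 = 3366)
l(f, v) = 9 (l(f, v) = (4 + 1) + 4 = 5 + 4 = 9)
l(-9, -37 - 1*(-20))/X = 9/3366 = 9*(1/3366) = 1/374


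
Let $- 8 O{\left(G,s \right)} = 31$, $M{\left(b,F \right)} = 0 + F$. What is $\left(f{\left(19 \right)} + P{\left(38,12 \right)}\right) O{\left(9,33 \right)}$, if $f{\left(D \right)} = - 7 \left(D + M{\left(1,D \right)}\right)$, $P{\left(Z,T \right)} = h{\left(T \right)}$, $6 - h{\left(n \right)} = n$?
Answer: $1054$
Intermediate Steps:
$h{\left(n \right)} = 6 - n$
$P{\left(Z,T \right)} = 6 - T$
$M{\left(b,F \right)} = F$
$O{\left(G,s \right)} = - \frac{31}{8}$ ($O{\left(G,s \right)} = \left(- \frac{1}{8}\right) 31 = - \frac{31}{8}$)
$f{\left(D \right)} = - 14 D$ ($f{\left(D \right)} = - 7 \left(D + D\right) = - 7 \cdot 2 D = - 14 D$)
$\left(f{\left(19 \right)} + P{\left(38,12 \right)}\right) O{\left(9,33 \right)} = \left(\left(-14\right) 19 + \left(6 - 12\right)\right) \left(- \frac{31}{8}\right) = \left(-266 + \left(6 - 12\right)\right) \left(- \frac{31}{8}\right) = \left(-266 - 6\right) \left(- \frac{31}{8}\right) = \left(-272\right) \left(- \frac{31}{8}\right) = 1054$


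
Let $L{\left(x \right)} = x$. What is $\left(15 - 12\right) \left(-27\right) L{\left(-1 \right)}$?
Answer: $81$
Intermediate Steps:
$\left(15 - 12\right) \left(-27\right) L{\left(-1 \right)} = \left(15 - 12\right) \left(-27\right) \left(-1\right) = 3 \left(-27\right) \left(-1\right) = \left(-81\right) \left(-1\right) = 81$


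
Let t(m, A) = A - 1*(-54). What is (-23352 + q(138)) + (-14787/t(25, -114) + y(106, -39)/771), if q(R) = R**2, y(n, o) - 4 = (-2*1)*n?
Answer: -62633261/15420 ≈ -4061.8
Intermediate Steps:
y(n, o) = 4 - 2*n (y(n, o) = 4 + (-2*1)*n = 4 - 2*n)
t(m, A) = 54 + A (t(m, A) = A + 54 = 54 + A)
(-23352 + q(138)) + (-14787/t(25, -114) + y(106, -39)/771) = (-23352 + 138**2) + (-14787/(54 - 114) + (4 - 2*106)/771) = (-23352 + 19044) + (-14787/(-60) + (4 - 212)*(1/771)) = -4308 + (-14787*(-1/60) - 208*1/771) = -4308 + (4929/20 - 208/771) = -4308 + 3796099/15420 = -62633261/15420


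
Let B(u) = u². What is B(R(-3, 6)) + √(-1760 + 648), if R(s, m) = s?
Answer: 9 + 2*I*√278 ≈ 9.0 + 33.347*I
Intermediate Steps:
B(R(-3, 6)) + √(-1760 + 648) = (-3)² + √(-1760 + 648) = 9 + √(-1112) = 9 + 2*I*√278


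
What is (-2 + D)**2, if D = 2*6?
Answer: 100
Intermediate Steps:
D = 12
(-2 + D)**2 = (-2 + 12)**2 = 10**2 = 100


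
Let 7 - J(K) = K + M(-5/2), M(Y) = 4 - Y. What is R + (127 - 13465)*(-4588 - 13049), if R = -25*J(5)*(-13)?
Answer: 470481687/2 ≈ 2.3524e+8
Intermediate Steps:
J(K) = ½ - K (J(K) = 7 - (K + (4 - (-5)/2)) = 7 - (K + (4 - 1*(-5/2))) = 7 - (K + (4 + 5/2)) = 7 - (K + 13/2) = 7 - (13/2 + K) = 7 + (-13/2 - K) = ½ - K)
R = -2925/2 (R = -25*(½ - 1*5)*(-13) = -25*(½ - 5)*(-13) = -25*(-9/2)*(-13) = (225/2)*(-13) = -2925/2 ≈ -1462.5)
R + (127 - 13465)*(-4588 - 13049) = -2925/2 + (127 - 13465)*(-4588 - 13049) = -2925/2 - 13338*(-17637) = -2925/2 + 235242306 = 470481687/2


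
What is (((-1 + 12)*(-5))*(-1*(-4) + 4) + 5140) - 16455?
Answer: -11755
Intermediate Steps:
(((-1 + 12)*(-5))*(-1*(-4) + 4) + 5140) - 16455 = ((11*(-5))*(4 + 4) + 5140) - 16455 = (-55*8 + 5140) - 16455 = (-440 + 5140) - 16455 = 4700 - 16455 = -11755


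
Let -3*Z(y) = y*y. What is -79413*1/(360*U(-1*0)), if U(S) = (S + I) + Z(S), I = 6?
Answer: -26471/720 ≈ -36.765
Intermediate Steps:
Z(y) = -y²/3 (Z(y) = -y*y/3 = -y²/3)
U(S) = 6 + S - S²/3 (U(S) = (S + 6) - S²/3 = (6 + S) - S²/3 = 6 + S - S²/3)
-79413*1/(360*U(-1*0)) = -79413*1/(360*(6 - 1*0 - (-1*0)²/3)) = -79413*1/(360*(6 + 0 - ⅓*0²)) = -79413*1/(360*(6 + 0 - ⅓*0)) = -79413*1/(360*(6 + 0 + 0)) = -79413/((10*6)*36) = -79413/(60*36) = -79413/2160 = -79413*1/2160 = -26471/720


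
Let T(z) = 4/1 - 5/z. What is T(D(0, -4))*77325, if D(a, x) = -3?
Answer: 438175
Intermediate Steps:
T(z) = 4 - 5/z (T(z) = 4*1 - 5/z = 4 - 5/z)
T(D(0, -4))*77325 = (4 - 5/(-3))*77325 = (4 - 5*(-1/3))*77325 = (4 + 5/3)*77325 = (17/3)*77325 = 438175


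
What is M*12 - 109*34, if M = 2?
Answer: -3682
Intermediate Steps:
M*12 - 109*34 = 2*12 - 109*34 = 24 - 3706 = -3682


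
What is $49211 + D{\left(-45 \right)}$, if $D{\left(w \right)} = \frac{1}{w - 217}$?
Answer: $\frac{12893281}{262} \approx 49211.0$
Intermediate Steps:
$D{\left(w \right)} = \frac{1}{-217 + w}$
$49211 + D{\left(-45 \right)} = 49211 + \frac{1}{-217 - 45} = 49211 + \frac{1}{-262} = 49211 - \frac{1}{262} = \frac{12893281}{262}$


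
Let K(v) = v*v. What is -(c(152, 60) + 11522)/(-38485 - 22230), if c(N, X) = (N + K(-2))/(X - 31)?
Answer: 334294/1760735 ≈ 0.18986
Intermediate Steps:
K(v) = v**2
c(N, X) = (4 + N)/(-31 + X) (c(N, X) = (N + (-2)**2)/(X - 31) = (N + 4)/(-31 + X) = (4 + N)/(-31 + X))
-(c(152, 60) + 11522)/(-38485 - 22230) = -((4 + 152)/(-31 + 60) + 11522)/(-38485 - 22230) = -(156/29 + 11522)/(-60715) = -((1/29)*156 + 11522)*(-1)/60715 = -(156/29 + 11522)*(-1)/60715 = -334294*(-1)/(29*60715) = -1*(-334294/1760735) = 334294/1760735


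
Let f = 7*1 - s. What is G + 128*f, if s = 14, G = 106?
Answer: -790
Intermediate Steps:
f = -7 (f = 7*1 - 1*14 = 7 - 14 = -7)
G + 128*f = 106 + 128*(-7) = 106 - 896 = -790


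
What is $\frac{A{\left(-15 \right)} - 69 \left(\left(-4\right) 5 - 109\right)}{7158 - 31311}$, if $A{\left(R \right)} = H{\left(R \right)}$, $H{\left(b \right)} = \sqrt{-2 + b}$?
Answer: $- \frac{2967}{8051} - \frac{i \sqrt{17}}{24153} \approx -0.36853 - 0.00017071 i$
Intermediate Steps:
$A{\left(R \right)} = \sqrt{-2 + R}$
$\frac{A{\left(-15 \right)} - 69 \left(\left(-4\right) 5 - 109\right)}{7158 - 31311} = \frac{\sqrt{-2 - 15} - 69 \left(\left(-4\right) 5 - 109\right)}{7158 - 31311} = \frac{\sqrt{-17} - 69 \left(-20 - 109\right)}{-24153} = \left(i \sqrt{17} - -8901\right) \left(- \frac{1}{24153}\right) = \left(i \sqrt{17} + 8901\right) \left(- \frac{1}{24153}\right) = \left(8901 + i \sqrt{17}\right) \left(- \frac{1}{24153}\right) = - \frac{2967}{8051} - \frac{i \sqrt{17}}{24153}$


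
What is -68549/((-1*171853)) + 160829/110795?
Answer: 35233832592/19040453135 ≈ 1.8505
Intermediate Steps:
-68549/((-1*171853)) + 160829/110795 = -68549/(-171853) + 160829*(1/110795) = -68549*(-1/171853) + 160829/110795 = 68549/171853 + 160829/110795 = 35233832592/19040453135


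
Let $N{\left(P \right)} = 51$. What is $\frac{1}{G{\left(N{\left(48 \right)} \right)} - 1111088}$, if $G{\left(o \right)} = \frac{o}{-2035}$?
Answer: $- \frac{2035}{2261064131} \approx -9.0002 \cdot 10^{-7}$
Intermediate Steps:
$G{\left(o \right)} = - \frac{o}{2035}$ ($G{\left(o \right)} = o \left(- \frac{1}{2035}\right) = - \frac{o}{2035}$)
$\frac{1}{G{\left(N{\left(48 \right)} \right)} - 1111088} = \frac{1}{\left(- \frac{1}{2035}\right) 51 - 1111088} = \frac{1}{- \frac{51}{2035} - 1111088} = \frac{1}{- \frac{2261064131}{2035}} = - \frac{2035}{2261064131}$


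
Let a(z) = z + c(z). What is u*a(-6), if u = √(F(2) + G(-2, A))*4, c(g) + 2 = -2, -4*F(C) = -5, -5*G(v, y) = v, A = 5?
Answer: -4*√165 ≈ -51.381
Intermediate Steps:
G(v, y) = -v/5
F(C) = 5/4 (F(C) = -¼*(-5) = 5/4)
c(g) = -4 (c(g) = -2 - 2 = -4)
a(z) = -4 + z (a(z) = z - 4 = -4 + z)
u = 2*√165/5 (u = √(5/4 - ⅕*(-2))*4 = √(5/4 + ⅖)*4 = √(33/20)*4 = (√165/10)*4 = 2*√165/5 ≈ 5.1381)
u*a(-6) = (2*√165/5)*(-4 - 6) = (2*√165/5)*(-10) = -4*√165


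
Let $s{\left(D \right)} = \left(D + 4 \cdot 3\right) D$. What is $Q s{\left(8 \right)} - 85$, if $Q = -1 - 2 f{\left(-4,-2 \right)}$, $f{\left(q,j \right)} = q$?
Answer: $1035$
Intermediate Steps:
$Q = 7$ ($Q = -1 - -8 = -1 + 8 = 7$)
$s{\left(D \right)} = D \left(12 + D\right)$ ($s{\left(D \right)} = \left(D + 12\right) D = \left(12 + D\right) D = D \left(12 + D\right)$)
$Q s{\left(8 \right)} - 85 = 7 \cdot 8 \left(12 + 8\right) - 85 = 7 \cdot 8 \cdot 20 - 85 = 7 \cdot 160 - 85 = 1120 - 85 = 1035$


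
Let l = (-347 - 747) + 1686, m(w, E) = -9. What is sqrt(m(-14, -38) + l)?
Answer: sqrt(583) ≈ 24.145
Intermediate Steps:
l = 592 (l = -1094 + 1686 = 592)
sqrt(m(-14, -38) + l) = sqrt(-9 + 592) = sqrt(583)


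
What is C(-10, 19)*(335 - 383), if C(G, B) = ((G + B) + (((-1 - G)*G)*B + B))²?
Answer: -135797952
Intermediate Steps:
C(G, B) = (G + 2*B + B*G*(-1 - G))² (C(G, B) = ((B + G) + ((G*(-1 - G))*B + B))² = ((B + G) + (B*G*(-1 - G) + B))² = ((B + G) + (B + B*G*(-1 - G)))² = (G + 2*B + B*G*(-1 - G))²)
C(-10, 19)*(335 - 383) = (-1*(-10) - 2*19 + 19*(-10) + 19*(-10)²)²*(335 - 383) = (10 - 38 - 190 + 19*100)²*(-48) = (10 - 38 - 190 + 1900)²*(-48) = 1682²*(-48) = 2829124*(-48) = -135797952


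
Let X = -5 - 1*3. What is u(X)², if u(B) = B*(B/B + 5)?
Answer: 2304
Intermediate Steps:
X = -8 (X = -5 - 3 = -8)
u(B) = 6*B (u(B) = B*(1 + 5) = B*6 = 6*B)
u(X)² = (6*(-8))² = (-48)² = 2304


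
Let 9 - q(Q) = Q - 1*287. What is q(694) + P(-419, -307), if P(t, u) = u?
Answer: -705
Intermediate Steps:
q(Q) = 296 - Q (q(Q) = 9 - (Q - 1*287) = 9 - (Q - 287) = 9 - (-287 + Q) = 9 + (287 - Q) = 296 - Q)
q(694) + P(-419, -307) = (296 - 1*694) - 307 = (296 - 694) - 307 = -398 - 307 = -705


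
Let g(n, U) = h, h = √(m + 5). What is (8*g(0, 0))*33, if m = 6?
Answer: 264*√11 ≈ 875.59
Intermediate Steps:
h = √11 (h = √(6 + 5) = √11 ≈ 3.3166)
g(n, U) = √11
(8*g(0, 0))*33 = (8*√11)*33 = 264*√11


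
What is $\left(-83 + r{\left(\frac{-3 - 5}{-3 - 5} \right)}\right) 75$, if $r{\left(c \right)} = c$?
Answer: $-6150$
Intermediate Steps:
$\left(-83 + r{\left(\frac{-3 - 5}{-3 - 5} \right)}\right) 75 = \left(-83 + \frac{-3 - 5}{-3 - 5}\right) 75 = \left(-83 - \frac{8}{-8}\right) 75 = \left(-83 - -1\right) 75 = \left(-83 + 1\right) 75 = \left(-82\right) 75 = -6150$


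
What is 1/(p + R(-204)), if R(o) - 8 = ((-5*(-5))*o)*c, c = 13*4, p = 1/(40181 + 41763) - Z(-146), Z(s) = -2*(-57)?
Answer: -81944/21740234863 ≈ -3.7692e-6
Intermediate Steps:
Z(s) = 114
p = -9341615/81944 (p = 1/(40181 + 41763) - 1*114 = 1/81944 - 114 = -9341615/81944 ≈ -114.00)
c = 52
R(o) = 8 + 1300*o (R(o) = 8 + ((-5*(-5))*o)*52 = 8 + (25*o)*52 = 8 + 1300*o)
1/(p + R(-204)) = 1/(-9341615/81944 + (8 + 1300*(-204))) = 1/(-9341615/81944 + (8 - 265200)) = 1/(-9341615/81944 - 265192) = 1/(-21740234863/81944) = -81944/21740234863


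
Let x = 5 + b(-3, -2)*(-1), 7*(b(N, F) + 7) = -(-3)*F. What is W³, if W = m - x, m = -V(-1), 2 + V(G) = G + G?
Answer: -238328/343 ≈ -694.83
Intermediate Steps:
b(N, F) = -7 + 3*F/7 (b(N, F) = -7 + (-(-3)*F)/7 = -7 + (3*F)/7 = -7 + 3*F/7)
V(G) = -2 + 2*G (V(G) = -2 + (G + G) = -2 + 2*G)
x = 90/7 (x = 5 + (-7 + (3/7)*(-2))*(-1) = 5 + (-7 - 6/7)*(-1) = 5 - 55/7*(-1) = 5 + 55/7 = 90/7 ≈ 12.857)
m = 4 (m = -(-2 + 2*(-1)) = -(-2 - 2) = -1*(-4) = 4)
W = -62/7 (W = 4 - 1*90/7 = 4 - 90/7 = -62/7 ≈ -8.8571)
W³ = (-62/7)³ = -238328/343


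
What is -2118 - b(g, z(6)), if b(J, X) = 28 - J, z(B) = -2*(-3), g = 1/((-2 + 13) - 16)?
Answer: -10731/5 ≈ -2146.2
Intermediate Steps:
g = -1/5 (g = 1/(11 - 16) = 1/(-5) = -1/5 ≈ -0.20000)
z(B) = 6
-2118 - b(g, z(6)) = -2118 - (28 - 1*(-1/5)) = -2118 - (28 + 1/5) = -2118 - 1*141/5 = -2118 - 141/5 = -10731/5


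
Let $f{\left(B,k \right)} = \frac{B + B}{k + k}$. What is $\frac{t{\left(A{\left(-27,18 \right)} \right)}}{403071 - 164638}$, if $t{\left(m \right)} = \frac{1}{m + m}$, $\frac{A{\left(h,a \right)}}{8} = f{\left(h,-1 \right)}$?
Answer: $\frac{1}{103003056} \approx 9.7084 \cdot 10^{-9}$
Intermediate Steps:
$f{\left(B,k \right)} = \frac{B}{k}$ ($f{\left(B,k \right)} = \frac{2 B}{2 k} = 2 B \frac{1}{2 k} = \frac{B}{k}$)
$A{\left(h,a \right)} = - 8 h$ ($A{\left(h,a \right)} = 8 \frac{h}{-1} = 8 h \left(-1\right) = 8 \left(- h\right) = - 8 h$)
$t{\left(m \right)} = \frac{1}{2 m}$
$\frac{t{\left(A{\left(-27,18 \right)} \right)}}{403071 - 164638} = \frac{\frac{1}{2} \frac{1}{\left(-8\right) \left(-27\right)}}{403071 - 164638} = \frac{\frac{1}{2} \cdot \frac{1}{216}}{403071 - 164638} = \frac{\frac{1}{2} \cdot \frac{1}{216}}{238433} = \frac{1}{432} \cdot \frac{1}{238433} = \frac{1}{103003056}$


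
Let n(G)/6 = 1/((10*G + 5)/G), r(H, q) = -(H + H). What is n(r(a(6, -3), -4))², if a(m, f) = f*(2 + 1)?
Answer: 11664/34225 ≈ 0.34080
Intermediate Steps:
a(m, f) = 3*f (a(m, f) = f*3 = 3*f)
r(H, q) = -2*H
n(G) = 6*G/(5 + 10*G) (n(G) = 6/(((10*G + 5)/G)) = 6/(((5 + 10*G)/G)) = 6*(G/(5 + 10*G)) = 6*G/(5 + 10*G))
n(r(a(6, -3), -4))² = (6*(-6*(-3))/(5*(1 + 2*(-6*(-3)))))² = (6*(-2*(-9))/(5*(1 + 2*(-2*(-9)))))² = ((6/5)*18/(1 + 2*18))² = ((6/5)*18/(1 + 36))² = ((6/5)*18/37)² = ((6/5)*18*(1/37))² = (108/185)² = 11664/34225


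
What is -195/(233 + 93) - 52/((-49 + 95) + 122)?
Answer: -3107/3423 ≈ -0.90768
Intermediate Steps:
-195/(233 + 93) - 52/((-49 + 95) + 122) = -195/326 - 52/(46 + 122) = -195*1/326 - 52/168 = -195/326 - 52*1/168 = -195/326 - 13/42 = -3107/3423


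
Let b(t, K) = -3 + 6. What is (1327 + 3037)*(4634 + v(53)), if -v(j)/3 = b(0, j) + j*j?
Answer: -16591928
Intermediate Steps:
b(t, K) = 3
v(j) = -9 - 3*j² (v(j) = -3*(3 + j*j) = -3*(3 + j²) = -9 - 3*j²)
(1327 + 3037)*(4634 + v(53)) = (1327 + 3037)*(4634 + (-9 - 3*53²)) = 4364*(4634 + (-9 - 3*2809)) = 4364*(4634 + (-9 - 8427)) = 4364*(4634 - 8436) = 4364*(-3802) = -16591928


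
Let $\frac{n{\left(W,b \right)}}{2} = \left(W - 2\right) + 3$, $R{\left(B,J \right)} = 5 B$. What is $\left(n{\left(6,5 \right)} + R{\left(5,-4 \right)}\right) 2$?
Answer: $78$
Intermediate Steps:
$n{\left(W,b \right)} = 2 + 2 W$ ($n{\left(W,b \right)} = 2 \left(\left(W - 2\right) + 3\right) = 2 \left(\left(-2 + W\right) + 3\right) = 2 \left(1 + W\right) = 2 + 2 W$)
$\left(n{\left(6,5 \right)} + R{\left(5,-4 \right)}\right) 2 = \left(\left(2 + 2 \cdot 6\right) + 5 \cdot 5\right) 2 = \left(\left(2 + 12\right) + 25\right) 2 = \left(14 + 25\right) 2 = 39 \cdot 2 = 78$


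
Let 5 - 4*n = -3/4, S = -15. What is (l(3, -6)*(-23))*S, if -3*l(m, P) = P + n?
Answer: 8395/16 ≈ 524.69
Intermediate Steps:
n = 23/16 (n = 5/4 - (-3)/(4*4) = 5/4 - ¼*(-¾) = 5/4 + 3/16 = 23/16 ≈ 1.4375)
l(m, P) = -23/48 - P/3 (l(m, P) = -(P + 23/16)/3 = -(23/16 + P)/3 = -23/48 - P/3)
(l(3, -6)*(-23))*S = ((-23/48 - ⅓*(-6))*(-23))*(-15) = ((-23/48 + 2)*(-23))*(-15) = ((73/48)*(-23))*(-15) = -1679/48*(-15) = 8395/16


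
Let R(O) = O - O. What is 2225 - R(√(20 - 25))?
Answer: 2225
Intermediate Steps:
R(O) = 0
2225 - R(√(20 - 25)) = 2225 - 1*0 = 2225 + 0 = 2225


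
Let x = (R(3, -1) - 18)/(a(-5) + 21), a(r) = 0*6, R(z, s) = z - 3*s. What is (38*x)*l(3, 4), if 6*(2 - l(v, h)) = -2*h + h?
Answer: -1216/21 ≈ -57.905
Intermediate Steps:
l(v, h) = 2 + h/6 (l(v, h) = 2 - (-2*h + h)/6 = 2 - (-1)*h/6 = 2 + h/6)
a(r) = 0
x = -4/7 (x = ((3 - 3*(-1)) - 18)/(0 + 21) = ((3 + 3) - 18)/21 = (6 - 18)*(1/21) = -12*1/21 = -4/7 ≈ -0.57143)
(38*x)*l(3, 4) = (38*(-4/7))*(2 + (1/6)*4) = -152*(2 + 2/3)/7 = -152/7*8/3 = -1216/21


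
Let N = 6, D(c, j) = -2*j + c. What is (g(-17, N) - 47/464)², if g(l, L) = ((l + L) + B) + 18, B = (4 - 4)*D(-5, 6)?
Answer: 10246401/215296 ≈ 47.592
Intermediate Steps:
D(c, j) = c - 2*j
B = 0 (B = (4 - 4)*(-5 - 2*6) = 0*(-5 - 12) = 0*(-17) = 0)
g(l, L) = 18 + L + l (g(l, L) = ((l + L) + 0) + 18 = ((L + l) + 0) + 18 = (L + l) + 18 = 18 + L + l)
(g(-17, N) - 47/464)² = ((18 + 6 - 17) - 47/464)² = (7 - 47*1/464)² = (7 - 47/464)² = (3201/464)² = 10246401/215296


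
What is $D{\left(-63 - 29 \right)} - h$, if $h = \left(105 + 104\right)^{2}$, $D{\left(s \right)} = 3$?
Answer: $-43678$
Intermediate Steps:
$h = 43681$ ($h = 209^{2} = 43681$)
$D{\left(-63 - 29 \right)} - h = 3 - 43681 = -43678$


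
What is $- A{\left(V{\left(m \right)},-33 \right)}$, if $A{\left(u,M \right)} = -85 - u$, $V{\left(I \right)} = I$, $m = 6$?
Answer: $91$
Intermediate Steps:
$- A{\left(V{\left(m \right)},-33 \right)} = - (-85 - 6) = \left(-1\right) \left(-91\right) = 91$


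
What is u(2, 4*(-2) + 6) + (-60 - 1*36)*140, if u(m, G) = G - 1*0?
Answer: -13442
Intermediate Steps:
u(m, G) = G (u(m, G) = G + 0 = G)
u(2, 4*(-2) + 6) + (-60 - 1*36)*140 = (4*(-2) + 6) + (-60 - 1*36)*140 = (-8 + 6) + (-60 - 36)*140 = -2 - 96*140 = -2 - 13440 = -13442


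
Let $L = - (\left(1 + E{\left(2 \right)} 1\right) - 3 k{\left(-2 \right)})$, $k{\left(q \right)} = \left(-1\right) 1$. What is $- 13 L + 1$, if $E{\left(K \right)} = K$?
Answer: $79$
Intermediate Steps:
$k{\left(q \right)} = -1$
$L = -6$ ($L = - (\left(1 + 2 \cdot 1\right) - -3) = - (\left(1 + 2\right) + 3) = - (3 + 3) = \left(-1\right) 6 = -6$)
$- 13 L + 1 = \left(-13\right) \left(-6\right) + 1 = 78 + 1 = 79$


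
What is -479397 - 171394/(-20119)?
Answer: -9644816849/20119 ≈ -4.7939e+5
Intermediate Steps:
-479397 - 171394/(-20119) = -479397 - 171394*(-1/20119) = -479397 + 171394/20119 = -9644816849/20119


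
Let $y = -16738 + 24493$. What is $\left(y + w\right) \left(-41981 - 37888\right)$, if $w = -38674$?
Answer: $2469469611$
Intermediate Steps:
$y = 7755$
$\left(y + w\right) \left(-41981 - 37888\right) = \left(7755 - 38674\right) \left(-41981 - 37888\right) = \left(-30919\right) \left(-79869\right) = 2469469611$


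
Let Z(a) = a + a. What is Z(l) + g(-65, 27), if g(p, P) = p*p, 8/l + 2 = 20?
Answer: 38033/9 ≈ 4225.9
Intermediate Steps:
l = 4/9 (l = 8/(-2 + 20) = 8/18 = 8*(1/18) = 4/9 ≈ 0.44444)
Z(a) = 2*a
g(p, P) = p²
Z(l) + g(-65, 27) = 2*(4/9) + (-65)² = 8/9 + 4225 = 38033/9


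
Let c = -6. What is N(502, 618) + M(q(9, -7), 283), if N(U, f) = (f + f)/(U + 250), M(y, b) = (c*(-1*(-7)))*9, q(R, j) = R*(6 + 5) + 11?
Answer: -70755/188 ≈ -376.36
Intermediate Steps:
q(R, j) = 11 + 11*R (q(R, j) = R*11 + 11 = 11*R + 11 = 11 + 11*R)
M(y, b) = -378 (M(y, b) = -(-6)*(-7)*9 = -6*7*9 = -42*9 = -378)
N(U, f) = 2*f/(250 + U) (N(U, f) = (2*f)/(250 + U) = 2*f/(250 + U))
N(502, 618) + M(q(9, -7), 283) = 2*618/(250 + 502) - 378 = 2*618/752 - 378 = 2*618*(1/752) - 378 = 309/188 - 378 = -70755/188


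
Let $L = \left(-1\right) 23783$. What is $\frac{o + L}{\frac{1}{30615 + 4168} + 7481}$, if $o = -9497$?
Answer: $- \frac{144697280}{32526453} \approx -4.4486$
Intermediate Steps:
$L = -23783$
$\frac{o + L}{\frac{1}{30615 + 4168} + 7481} = \frac{-9497 - 23783}{\frac{1}{30615 + 4168} + 7481} = - \frac{33280}{\frac{1}{34783} + 7481} = - \frac{33280}{\frac{260211624}{34783}} = \left(-33280\right) \frac{34783}{260211624} = - \frac{144697280}{32526453}$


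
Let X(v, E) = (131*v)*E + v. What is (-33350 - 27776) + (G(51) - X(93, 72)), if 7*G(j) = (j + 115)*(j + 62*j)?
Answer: -862201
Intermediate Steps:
G(j) = 9*j*(115 + j) (G(j) = ((j + 115)*(j + 62*j))/7 = ((115 + j)*(63*j))/7 = (63*j*(115 + j))/7 = 9*j*(115 + j))
X(v, E) = v + 131*E*v (X(v, E) = 131*E*v + v = v + 131*E*v)
(-33350 - 27776) + (G(51) - X(93, 72)) = (-33350 - 27776) + (9*51*(115 + 51) - 93*(1 + 131*72)) = -61126 + (9*51*166 - 93*(1 + 9432)) = -61126 + (76194 - 93*9433) = -61126 + (76194 - 1*877269) = -61126 + (76194 - 877269) = -61126 - 801075 = -862201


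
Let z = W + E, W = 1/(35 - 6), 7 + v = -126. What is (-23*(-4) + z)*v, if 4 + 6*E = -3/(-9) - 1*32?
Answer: -5976887/522 ≈ -11450.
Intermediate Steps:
v = -133 (v = -7 - 126 = -133)
E = -107/18 (E = -⅔ + (-3/(-9) - 1*32)/6 = -⅔ + (-3*(-⅑) - 32)/6 = -⅔ + (⅓ - 32)/6 = -⅔ + (⅙)*(-95/3) = -⅔ - 95/18 = -107/18 ≈ -5.9444)
W = 1/29 ≈ 0.034483
z = -3085/522 (z = 1/29 - 107/18 = -3085/522 ≈ -5.9100)
(-23*(-4) + z)*v = (-23*(-4) - 3085/522)*(-133) = (92 - 3085/522)*(-133) = (44939/522)*(-133) = -5976887/522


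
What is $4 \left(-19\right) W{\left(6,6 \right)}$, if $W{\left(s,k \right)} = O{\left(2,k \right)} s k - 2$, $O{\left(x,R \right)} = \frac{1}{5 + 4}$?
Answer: $-152$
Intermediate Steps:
$O{\left(x,R \right)} = \frac{1}{9}$
$W{\left(s,k \right)} = -2 + \frac{k s}{9}$ ($W{\left(s,k \right)} = \frac{s}{9} k - 2 = \frac{k s}{9} - 2 = -2 + \frac{k s}{9}$)
$4 \left(-19\right) W{\left(6,6 \right)} = 4 \left(-19\right) \left(-2 + \frac{1}{9} \cdot 6 \cdot 6\right) = - 76 \left(-2 + 4\right) = \left(-76\right) 2 = -152$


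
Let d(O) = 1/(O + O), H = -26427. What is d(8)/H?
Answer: -1/422832 ≈ -2.3650e-6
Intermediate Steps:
d(O) = 1/(2*O)
d(8)/H = ((½)/8)/(-26427) = ((½)*(⅛))*(-1/26427) = (1/16)*(-1/26427) = -1/422832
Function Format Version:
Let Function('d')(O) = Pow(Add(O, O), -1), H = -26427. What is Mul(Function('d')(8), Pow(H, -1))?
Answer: Rational(-1, 422832) ≈ -2.3650e-6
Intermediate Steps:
Function('d')(O) = Mul(Rational(1, 2), Pow(O, -1)) (Function('d')(O) = Pow(Mul(2, O), -1) = Mul(Rational(1, 2), Pow(O, -1)))
Mul(Function('d')(8), Pow(H, -1)) = Mul(Mul(Rational(1, 2), Pow(8, -1)), Pow(-26427, -1)) = Mul(Mul(Rational(1, 2), Rational(1, 8)), Rational(-1, 26427)) = Mul(Rational(1, 16), Rational(-1, 26427)) = Rational(-1, 422832)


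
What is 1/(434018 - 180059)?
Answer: 1/253959 ≈ 3.9376e-6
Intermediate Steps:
1/(434018 - 180059) = 1/253959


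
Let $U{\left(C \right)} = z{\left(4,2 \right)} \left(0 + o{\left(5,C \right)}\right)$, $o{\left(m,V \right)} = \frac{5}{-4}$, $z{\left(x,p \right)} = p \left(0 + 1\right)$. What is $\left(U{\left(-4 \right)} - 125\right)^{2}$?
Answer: $\frac{65025}{4} \approx 16256.0$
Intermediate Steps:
$z{\left(x,p \right)} = p$ ($z{\left(x,p \right)} = p 1 = p$)
$o{\left(m,V \right)} = - \frac{5}{4}$ ($o{\left(m,V \right)} = 5 \left(- \frac{1}{4}\right) = - \frac{5}{4}$)
$U{\left(C \right)} = - \frac{5}{2}$ ($U{\left(C \right)} = 2 \left(0 - \frac{5}{4}\right) = 2 \left(- \frac{5}{4}\right) = - \frac{5}{2}$)
$\left(U{\left(-4 \right)} - 125\right)^{2} = \left(- \frac{5}{2} - 125\right)^{2} = \left(- \frac{255}{2}\right)^{2} = \frac{65025}{4}$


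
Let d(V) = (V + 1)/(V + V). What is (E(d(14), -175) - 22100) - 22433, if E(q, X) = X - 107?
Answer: -44815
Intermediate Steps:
d(V) = (1 + V)/(2*V) (d(V) = (1 + V)/((2*V)) = (1 + V)*(1/(2*V)) = (1 + V)/(2*V))
E(q, X) = -107 + X
(E(d(14), -175) - 22100) - 22433 = ((-107 - 175) - 22100) - 22433 = (-282 - 22100) - 22433 = -22382 - 22433 = -44815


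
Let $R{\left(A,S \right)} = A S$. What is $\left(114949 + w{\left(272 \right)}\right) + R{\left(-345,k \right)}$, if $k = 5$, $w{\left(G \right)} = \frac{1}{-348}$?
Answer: $\frac{39401951}{348} \approx 1.1322 \cdot 10^{5}$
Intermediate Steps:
$w{\left(G \right)} = - \frac{1}{348}$
$\left(114949 + w{\left(272 \right)}\right) + R{\left(-345,k \right)} = \left(114949 - \frac{1}{348}\right) - 1725 = \frac{40002251}{348} - 1725 = \frac{39401951}{348}$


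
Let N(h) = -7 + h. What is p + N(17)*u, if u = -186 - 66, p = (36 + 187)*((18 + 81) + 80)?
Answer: 37397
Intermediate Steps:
p = 39917 (p = 223*(99 + 80) = 223*179 = 39917)
u = -252
p + N(17)*u = 39917 + (-7 + 17)*(-252) = 39917 + 10*(-252) = 39917 - 2520 = 37397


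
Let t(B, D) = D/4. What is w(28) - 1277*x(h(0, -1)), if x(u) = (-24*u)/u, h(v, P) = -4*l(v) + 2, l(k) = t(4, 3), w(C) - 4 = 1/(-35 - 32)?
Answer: 2053683/67 ≈ 30652.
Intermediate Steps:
w(C) = 267/67 (w(C) = 4 + 1/(-35 - 32) = 4 + 1/(-67) = 4 - 1/67 = 267/67)
t(B, D) = D/4 (t(B, D) = D*(1/4) = D/4)
l(k) = 3/4 (l(k) = (1/4)*3 = 3/4)
h(v, P) = -1 (h(v, P) = -4*3/4 + 2 = -3 + 2 = -1)
x(u) = -24
w(28) - 1277*x(h(0, -1)) = 267/67 - 1277*(-24) = 267/67 + 30648 = 2053683/67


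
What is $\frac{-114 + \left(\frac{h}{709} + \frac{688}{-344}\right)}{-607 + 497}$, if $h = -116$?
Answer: $\frac{8236}{7799} \approx 1.056$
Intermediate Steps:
$\frac{-114 + \left(\frac{h}{709} + \frac{688}{-344}\right)}{-607 + 497} = \frac{-114 + \left(- \frac{116}{709} + \frac{688}{-344}\right)}{-607 + 497} = \frac{-114 + \left(\left(-116\right) \frac{1}{709} + 688 \left(- \frac{1}{344}\right)\right)}{-110} = \left(-114 - \frac{1534}{709}\right) \left(- \frac{1}{110}\right) = \left(- \frac{82360}{709}\right) \left(- \frac{1}{110}\right) = \frac{8236}{7799}$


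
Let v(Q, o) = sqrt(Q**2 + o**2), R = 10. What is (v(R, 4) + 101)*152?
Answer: 15352 + 304*sqrt(29) ≈ 16989.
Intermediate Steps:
(v(R, 4) + 101)*152 = (sqrt(10**2 + 4**2) + 101)*152 = (sqrt(100 + 16) + 101)*152 = (sqrt(116) + 101)*152 = (2*sqrt(29) + 101)*152 = (101 + 2*sqrt(29))*152 = 15352 + 304*sqrt(29)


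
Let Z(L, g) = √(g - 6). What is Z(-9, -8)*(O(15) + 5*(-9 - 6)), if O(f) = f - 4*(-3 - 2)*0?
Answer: -60*I*√14 ≈ -224.5*I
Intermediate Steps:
O(f) = f (O(f) = f - (-20)*0 = f - 4*0 = f + 0 = f)
Z(L, g) = √(-6 + g)
Z(-9, -8)*(O(15) + 5*(-9 - 6)) = √(-6 - 8)*(15 + 5*(-9 - 6)) = √(-14)*(15 + 5*(-15)) = (I*√14)*(15 - 75) = (I*√14)*(-60) = -60*I*√14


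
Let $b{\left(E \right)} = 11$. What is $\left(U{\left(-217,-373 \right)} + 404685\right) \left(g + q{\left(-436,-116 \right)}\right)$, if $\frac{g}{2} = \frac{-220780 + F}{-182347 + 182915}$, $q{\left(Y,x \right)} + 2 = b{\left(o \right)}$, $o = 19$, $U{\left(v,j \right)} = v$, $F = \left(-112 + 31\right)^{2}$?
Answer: $- \frac{21402727571}{71} \approx -3.0145 \cdot 10^{8}$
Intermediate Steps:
$F = 6561$ ($F = \left(-81\right)^{2} = 6561$)
$q{\left(Y,x \right)} = 9$ ($q{\left(Y,x \right)} = -2 + 11 = 9$)
$g = - \frac{214219}{284}$ ($g = 2 \frac{-220780 + 6561}{-182347 + 182915} = 2 \left(- \frac{214219}{568}\right) = - \frac{214219}{284} \approx -754.29$)
$\left(U{\left(-217,-373 \right)} + 404685\right) \left(g + q{\left(-436,-116 \right)}\right) = \left(-217 + 404685\right) \left(- \frac{214219}{284} + 9\right) = 404468 \left(- \frac{211663}{284}\right) = - \frac{21402727571}{71}$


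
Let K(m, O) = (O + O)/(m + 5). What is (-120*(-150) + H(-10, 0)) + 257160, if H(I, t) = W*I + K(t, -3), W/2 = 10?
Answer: 1374794/5 ≈ 2.7496e+5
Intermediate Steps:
W = 20 (W = 2*10 = 20)
K(m, O) = 2*O/(5 + m) (K(m, O) = (2*O)/(5 + m) = 2*O/(5 + m))
H(I, t) = -6/(5 + t) + 20*I (H(I, t) = 20*I + 2*(-3)/(5 + t) = 20*I - 6/(5 + t) = -6/(5 + t) + 20*I)
(-120*(-150) + H(-10, 0)) + 257160 = (-120*(-150) + 2*(-3 + 10*(-10)*(5 + 0))/(5 + 0)) + 257160 = (18000 + 2*(-3 + 10*(-10)*5)/5) + 257160 = (18000 + 2*(⅕)*(-3 - 500)) + 257160 = (18000 + 2*(⅕)*(-503)) + 257160 = (18000 - 1006/5) + 257160 = 88994/5 + 257160 = 1374794/5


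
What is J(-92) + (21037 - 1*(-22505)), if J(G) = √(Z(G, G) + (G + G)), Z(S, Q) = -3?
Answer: 43542 + I*√187 ≈ 43542.0 + 13.675*I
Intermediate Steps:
J(G) = √(-3 + 2*G) (J(G) = √(-3 + (G + G)) = √(-3 + 2*G))
J(-92) + (21037 - 1*(-22505)) = √(-3 + 2*(-92)) + (21037 - 1*(-22505)) = √(-3 - 184) + (21037 + 22505) = √(-187) + 43542 = I*√187 + 43542 = 43542 + I*√187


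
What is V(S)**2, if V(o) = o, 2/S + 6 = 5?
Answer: 4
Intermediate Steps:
S = -2 (S = 2/(-6 + 5) = 2/(-1) = 2*(-1) = -2)
V(S)**2 = (-2)**2 = 4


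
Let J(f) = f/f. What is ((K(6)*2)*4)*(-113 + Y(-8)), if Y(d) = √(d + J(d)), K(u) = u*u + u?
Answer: -37968 + 336*I*√7 ≈ -37968.0 + 888.97*I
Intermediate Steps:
J(f) = 1
K(u) = u + u² (K(u) = u² + u = u + u²)
Y(d) = √(1 + d) (Y(d) = √(d + 1) = √(1 + d))
((K(6)*2)*4)*(-113 + Y(-8)) = (((6*(1 + 6))*2)*4)*(-113 + √(1 - 8)) = (((6*7)*2)*4)*(-113 + √(-7)) = ((42*2)*4)*(-113 + I*√7) = (84*4)*(-113 + I*√7) = 336*(-113 + I*√7) = -37968 + 336*I*√7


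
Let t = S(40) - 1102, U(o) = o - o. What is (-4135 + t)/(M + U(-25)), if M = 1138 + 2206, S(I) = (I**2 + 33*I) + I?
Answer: -207/304 ≈ -0.68092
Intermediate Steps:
S(I) = I**2 + 34*I
U(o) = 0
t = 1858 (t = 40*(34 + 40) - 1102 = 40*74 - 1102 = 2960 - 1102 = 1858)
M = 3344
(-4135 + t)/(M + U(-25)) = (-4135 + 1858)/(3344 + 0) = -2277/3344 = -2277*1/3344 = -207/304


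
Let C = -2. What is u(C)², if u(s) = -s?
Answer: 4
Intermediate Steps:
u(C)² = (-1*(-2))² = 2² = 4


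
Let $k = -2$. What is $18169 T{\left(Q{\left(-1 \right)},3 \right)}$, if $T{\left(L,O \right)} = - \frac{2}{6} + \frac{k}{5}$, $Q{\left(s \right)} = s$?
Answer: $- \frac{199859}{15} \approx -13324.0$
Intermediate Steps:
$T{\left(L,O \right)} = - \frac{11}{15}$ ($T{\left(L,O \right)} = - \frac{2}{6} - \frac{2}{5} = \left(-2\right) \frac{1}{6} - \frac{2}{5} = - \frac{1}{3} - \frac{2}{5} = - \frac{11}{15}$)
$18169 T{\left(Q{\left(-1 \right)},3 \right)} = 18169 \left(- \frac{11}{15}\right) = - \frac{199859}{15}$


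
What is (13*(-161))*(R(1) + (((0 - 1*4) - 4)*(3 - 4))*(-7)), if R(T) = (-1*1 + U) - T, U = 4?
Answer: 113022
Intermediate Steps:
R(T) = 3 - T (R(T) = (-1*1 + 4) - T = (-1 + 4) - T = 3 - T)
(13*(-161))*(R(1) + (((0 - 1*4) - 4)*(3 - 4))*(-7)) = (13*(-161))*((3 - 1*1) + (((0 - 1*4) - 4)*(3 - 4))*(-7)) = -2093*((3 - 1) + (((0 - 4) - 4)*(-1))*(-7)) = -2093*(2 + ((-4 - 4)*(-1))*(-7)) = -2093*(2 - 8*(-1)*(-7)) = -2093*(2 + 8*(-7)) = -2093*(2 - 56) = -2093*(-54) = 113022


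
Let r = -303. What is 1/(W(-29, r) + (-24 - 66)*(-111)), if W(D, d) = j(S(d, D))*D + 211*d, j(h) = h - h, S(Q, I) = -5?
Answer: -1/53943 ≈ -1.8538e-5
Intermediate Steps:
j(h) = 0
W(D, d) = 211*d (W(D, d) = 0*D + 211*d = 0 + 211*d = 211*d)
1/(W(-29, r) + (-24 - 66)*(-111)) = 1/(211*(-303) + (-24 - 66)*(-111)) = 1/(-63933 - 90*(-111)) = 1/(-63933 + 9990) = 1/(-53943) = -1/53943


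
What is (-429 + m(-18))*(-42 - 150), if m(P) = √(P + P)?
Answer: 82368 - 1152*I ≈ 82368.0 - 1152.0*I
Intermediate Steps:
m(P) = √2*√P (m(P) = √(2*P) = √2*√P)
(-429 + m(-18))*(-42 - 150) = (-429 + √2*√(-18))*(-42 - 150) = (-429 + √2*(3*I*√2))*(-192) = (-429 + 6*I)*(-192) = 82368 - 1152*I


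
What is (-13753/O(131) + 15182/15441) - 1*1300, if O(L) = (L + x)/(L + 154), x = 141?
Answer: -3881084053/247056 ≈ -15709.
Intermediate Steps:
O(L) = (141 + L)/(154 + L) (O(L) = (L + 141)/(L + 154) = (141 + L)/(154 + L))
(-13753/O(131) + 15182/15441) - 1*1300 = (-13753*(154 + 131)/(141 + 131) + 15182/15441) - 1*1300 = (-13753/(272/285) + 15182*(1/15441)) - 1300 = (-13753/((1/285)*272) + 15182/15441) - 1300 = (-13753/272/285 + 15182/15441) - 1300 = (-13753*285/272 + 15182/15441) - 1300 = (-230565/16 + 15182/15441) - 1300 = -3559911253/247056 - 1300 = -3881084053/247056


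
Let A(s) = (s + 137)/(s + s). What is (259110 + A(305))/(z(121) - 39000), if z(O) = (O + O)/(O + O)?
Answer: -79028771/11894695 ≈ -6.6440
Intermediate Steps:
z(O) = 1 (z(O) = (2*O)/((2*O)) = (2*O)*(1/(2*O)) = 1)
A(s) = (137 + s)/(2*s) (A(s) = (137 + s)/((2*s)) = (137 + s)*(1/(2*s)) = (137 + s)/(2*s))
(259110 + A(305))/(z(121) - 39000) = (259110 + (½)*(137 + 305)/305)/(1 - 39000) = (259110 + (½)*(1/305)*442)/(-38999) = (259110 + 221/305)*(-1/38999) = (79028771/305)*(-1/38999) = -79028771/11894695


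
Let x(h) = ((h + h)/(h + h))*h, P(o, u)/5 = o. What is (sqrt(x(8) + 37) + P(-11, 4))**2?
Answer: 3070 - 330*sqrt(5) ≈ 2332.1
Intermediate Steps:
P(o, u) = 5*o
x(h) = h (x(h) = ((2*h)/((2*h)))*h = ((2*h)*(1/(2*h)))*h = 1*h = h)
(sqrt(x(8) + 37) + P(-11, 4))**2 = (sqrt(8 + 37) + 5*(-11))**2 = (sqrt(45) - 55)**2 = (3*sqrt(5) - 55)**2 = (-55 + 3*sqrt(5))**2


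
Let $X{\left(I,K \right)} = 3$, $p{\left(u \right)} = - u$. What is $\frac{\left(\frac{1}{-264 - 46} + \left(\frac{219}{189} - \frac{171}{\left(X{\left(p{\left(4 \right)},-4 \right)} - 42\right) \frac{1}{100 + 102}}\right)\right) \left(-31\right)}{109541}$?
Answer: $- \frac{225161791}{897140790} \approx -0.25098$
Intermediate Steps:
$\frac{\left(\frac{1}{-264 - 46} + \left(\frac{219}{189} - \frac{171}{\left(X{\left(p{\left(4 \right)},-4 \right)} - 42\right) \frac{1}{100 + 102}}\right)\right) \left(-31\right)}{109541} = \frac{\left(\frac{1}{-264 - 46} - \left(- \frac{73}{63} + 171 \frac{100 + 102}{3 - 42}\right)\right) \left(-31\right)}{109541} = \left(\frac{1}{-310} - \left(- \frac{73}{63} + \frac{171}{\left(-39\right) \frac{1}{202}}\right)\right) \left(-31\right) \frac{1}{109541} = \left(- \frac{1}{310} - \left(- \frac{73}{63} + \frac{171}{\left(-39\right) \frac{1}{202}}\right)\right) \left(-31\right) \frac{1}{109541} = \left(- \frac{1}{310} - \left(- \frac{73}{63} + \frac{171}{- \frac{39}{202}}\right)\right) \left(-31\right) \frac{1}{109541} = \left(- \frac{1}{310} + \left(\frac{73}{63} - - \frac{11514}{13}\right)\right) \left(-31\right) \frac{1}{109541} = \left(- \frac{1}{310} + \left(\frac{73}{63} + \frac{11514}{13}\right)\right) \left(-31\right) \frac{1}{109541} = \left(- \frac{1}{310} + \frac{726331}{819}\right) \left(-31\right) \frac{1}{109541} = \frac{225161791}{253890} \left(-31\right) \frac{1}{109541} = \left(- \frac{225161791}{8190}\right) \frac{1}{109541} = - \frac{225161791}{897140790}$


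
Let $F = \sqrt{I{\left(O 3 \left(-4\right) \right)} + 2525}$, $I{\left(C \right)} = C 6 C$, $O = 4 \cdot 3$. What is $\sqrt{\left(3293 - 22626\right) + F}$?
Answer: $\sqrt{-19333 + \sqrt{126941}} \approx 137.76 i$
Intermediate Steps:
$O = 12$
$I{\left(C \right)} = 6 C^{2}$ ($I{\left(C \right)} = 6 C C = 6 C^{2}$)
$F = \sqrt{126941}$ ($F = \sqrt{6 \left(12 \cdot 3 \left(-4\right)\right)^{2} + 2525} = \sqrt{6 \left(36 \left(-4\right)\right)^{2} + 2525} = \sqrt{6 \left(-144\right)^{2} + 2525} = \sqrt{6 \cdot 20736 + 2525} = \sqrt{124416 + 2525} = \sqrt{126941} \approx 356.29$)
$\sqrt{\left(3293 - 22626\right) + F} = \sqrt{\left(3293 - 22626\right) + \sqrt{126941}} = \sqrt{-19333 + \sqrt{126941}}$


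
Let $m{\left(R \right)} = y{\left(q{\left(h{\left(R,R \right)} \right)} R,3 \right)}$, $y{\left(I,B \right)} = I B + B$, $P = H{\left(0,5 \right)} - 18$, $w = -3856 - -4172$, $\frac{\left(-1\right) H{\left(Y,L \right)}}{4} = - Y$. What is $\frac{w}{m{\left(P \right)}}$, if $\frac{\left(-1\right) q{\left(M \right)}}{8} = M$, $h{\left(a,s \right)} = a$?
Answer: $- \frac{316}{7773} \approx -0.040654$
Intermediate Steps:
$H{\left(Y,L \right)} = 4 Y$ ($H{\left(Y,L \right)} = - 4 \left(- Y\right) = 4 Y$)
$w = 316$ ($w = -3856 + 4172 = 316$)
$P = -18$ ($P = 4 \cdot 0 - 18 = 0 - 18 = -18$)
$q{\left(M \right)} = - 8 M$
$y{\left(I,B \right)} = B + B I$ ($y{\left(I,B \right)} = B I + B = B + B I$)
$m{\left(R \right)} = 3 - 24 R^{2}$ ($m{\left(R \right)} = 3 \left(1 + - 8 R R\right) = 3 \left(1 - 8 R^{2}\right) = 3 - 24 R^{2}$)
$\frac{w}{m{\left(P \right)}} = \frac{316}{3 - 24 \left(-18\right)^{2}} = \frac{316}{3 - 7776} = \frac{316}{-7773} = 316 \left(- \frac{1}{7773}\right) = - \frac{316}{7773}$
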